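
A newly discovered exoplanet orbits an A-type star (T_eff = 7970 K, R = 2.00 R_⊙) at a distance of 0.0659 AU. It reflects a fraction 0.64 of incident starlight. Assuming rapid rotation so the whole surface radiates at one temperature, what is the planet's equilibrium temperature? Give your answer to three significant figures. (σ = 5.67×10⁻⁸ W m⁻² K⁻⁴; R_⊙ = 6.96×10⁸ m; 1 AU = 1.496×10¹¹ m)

R_⋆ = 2.00 × 6.96×10⁸ = 1.39×10⁹ m.
d = 0.0659 AU = 9.86×10⁹ m.
L = 4πR_⋆²σT_⋆⁴ = 4π(1.39×10⁹)² × 5.67×10⁻⁸ × (7970)⁴ = 5.57×10²⁷ W.
S = L/(4πd²) = 4.56×10⁶ W m⁻².
Energy balance: absorbed = emitted ⇒ πR²·S(1−A) = 4πR²·σT_eq⁴, so T_eq⁴ = S(1−A)/(4σ).
T_eq = [4.56×10⁶ × 0.36 / (4 × 5.67×10⁻⁸)]^(1/4) = (7.24×10¹²)^(1/4) = 1640 K.

T_eq ≈ 1640 K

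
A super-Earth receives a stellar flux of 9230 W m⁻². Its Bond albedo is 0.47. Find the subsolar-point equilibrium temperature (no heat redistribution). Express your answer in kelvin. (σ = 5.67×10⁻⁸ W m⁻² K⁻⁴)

At the subsolar point the surface absorbs S(1−A) and emits σT⁴ per unit area — no factor of 4, since only the local patch is in balance.
T = [9230 × 0.53 / 5.67×10⁻⁸]^(1/4) = (8.63×10¹⁰)^(1/4) = 542 K.

T_ss ≈ 542 K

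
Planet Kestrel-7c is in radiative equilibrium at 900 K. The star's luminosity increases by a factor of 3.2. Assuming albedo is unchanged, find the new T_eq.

T_eq ∝ L^(1/4) · d^(−1/2).
T′ = 900 × 3.2^(1/4) = 1200 K.

T_eq ≈ 1200 K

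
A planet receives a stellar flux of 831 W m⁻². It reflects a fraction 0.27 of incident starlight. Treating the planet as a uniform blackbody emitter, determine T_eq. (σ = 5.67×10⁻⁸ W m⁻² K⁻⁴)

T_eq ≈ 227 K

Energy balance: absorbed = emitted ⇒ πR²·S(1−A) = 4πR²·σT_eq⁴, so T_eq⁴ = S(1−A)/(4σ).
T_eq = [831 × 0.73 / (4 × 5.67×10⁻⁸)]^(1/4) = (2.67×10⁹)^(1/4) = 227 K.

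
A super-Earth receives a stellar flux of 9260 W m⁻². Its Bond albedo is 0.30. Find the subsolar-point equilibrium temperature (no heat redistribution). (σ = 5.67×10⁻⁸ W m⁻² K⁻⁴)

T_ss ≈ 581 K

At the subsolar point the surface absorbs S(1−A) and emits σT⁴ per unit area — no factor of 4, since only the local patch is in balance.
T = [9260 × 0.70 / 5.67×10⁻⁸]^(1/4) = (1.14×10¹¹)^(1/4) = 581 K.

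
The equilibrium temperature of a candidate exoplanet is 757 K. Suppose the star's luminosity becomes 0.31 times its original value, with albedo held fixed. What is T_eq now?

T_eq ∝ L^(1/4) · d^(−1/2).
T′ = 757 × 0.31^(1/4) = 565 K.

T_eq ≈ 565 K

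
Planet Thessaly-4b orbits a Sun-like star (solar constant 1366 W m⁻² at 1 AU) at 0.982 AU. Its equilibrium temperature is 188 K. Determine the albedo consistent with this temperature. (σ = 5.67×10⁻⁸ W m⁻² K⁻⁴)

A ≈ 0.80

Flux at 0.982 AU: S = 1366/0.982² = 1420 W m⁻².
From T_eq⁴ = S(1−A)/(4σ): 1−A = 4σT_eq⁴/S.
1−A = 4 × 5.67×10⁻⁸ × (188)⁴ / 1420 = 0.200.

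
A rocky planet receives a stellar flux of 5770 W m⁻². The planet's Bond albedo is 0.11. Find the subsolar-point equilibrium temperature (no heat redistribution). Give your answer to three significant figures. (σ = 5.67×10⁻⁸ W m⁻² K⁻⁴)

At the subsolar point the surface absorbs S(1−A) and emits σT⁴ per unit area — no factor of 4, since only the local patch is in balance.
T = [5770 × 0.89 / 5.67×10⁻⁸]^(1/4) = (9.06×10¹⁰)^(1/4) = 549 K.

T_ss ≈ 549 K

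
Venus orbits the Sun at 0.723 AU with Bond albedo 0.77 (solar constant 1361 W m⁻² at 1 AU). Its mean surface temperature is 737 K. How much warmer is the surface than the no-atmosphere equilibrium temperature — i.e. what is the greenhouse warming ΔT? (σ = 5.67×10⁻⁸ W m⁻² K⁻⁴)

S = 1361/0.723² = 2604 W m⁻².
T_eq = [S(1−A)/(4σ)]^(1/4) = [2604×0.23/(4×5.67×10⁻⁸)]^(1/4) = 226.7 K.
ΔT = T_surf − T_eq = 737 − 226.7.

ΔT ≈ 510.3 K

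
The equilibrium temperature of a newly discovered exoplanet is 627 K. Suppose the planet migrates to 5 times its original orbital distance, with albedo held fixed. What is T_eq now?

T_eq ∝ L^(1/4) · d^(−1/2).
T′ = 627 / 5^(1/2) = 280 K.

T_eq ≈ 280 K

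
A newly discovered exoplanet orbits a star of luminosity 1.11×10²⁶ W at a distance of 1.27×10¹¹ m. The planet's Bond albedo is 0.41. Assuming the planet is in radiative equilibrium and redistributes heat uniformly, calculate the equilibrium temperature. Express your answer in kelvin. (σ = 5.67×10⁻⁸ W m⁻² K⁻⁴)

Flux: S = L/(4πd²) = 1.11×10²⁶/(4π×(1.27×10¹¹)²) = 548 W m⁻².
Energy balance: absorbed = emitted ⇒ πR²·S(1−A) = 4πR²·σT_eq⁴, so T_eq⁴ = S(1−A)/(4σ).
T_eq = [548 × 0.59 / (4 × 5.67×10⁻⁸)]^(1/4) = (1.42×10⁹)^(1/4) = 194 K.

T_eq ≈ 194 K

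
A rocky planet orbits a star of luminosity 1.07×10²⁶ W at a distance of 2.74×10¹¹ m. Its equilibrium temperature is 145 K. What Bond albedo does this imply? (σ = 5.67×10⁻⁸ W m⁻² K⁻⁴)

A ≈ 0.12

Flux: S = L/(4πd²) = 1.07×10²⁶/(4π×(2.74×10¹¹)²) = 113 W m⁻².
From T_eq⁴ = S(1−A)/(4σ): 1−A = 4σT_eq⁴/S.
1−A = 4 × 5.67×10⁻⁸ × (145)⁴ / 113 = 0.884.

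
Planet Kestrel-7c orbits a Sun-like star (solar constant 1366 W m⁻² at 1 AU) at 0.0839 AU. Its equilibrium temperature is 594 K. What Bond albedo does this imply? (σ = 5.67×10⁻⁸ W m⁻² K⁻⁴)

Flux at 0.0839 AU: S = 1366/0.0839² = 1.94×10⁵ W m⁻².
From T_eq⁴ = S(1−A)/(4σ): 1−A = 4σT_eq⁴/S.
1−A = 4 × 5.67×10⁻⁸ × (594)⁴ / 1.94×10⁵ = 0.145.

A ≈ 0.85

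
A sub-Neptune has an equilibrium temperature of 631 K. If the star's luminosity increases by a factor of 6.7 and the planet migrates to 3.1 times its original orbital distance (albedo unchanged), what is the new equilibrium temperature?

T_eq ∝ L^(1/4) · d^(−1/2).
T′ = 631 × 6.7^(1/4) / 3.1^(1/2) = 577 K.

T_eq ≈ 577 K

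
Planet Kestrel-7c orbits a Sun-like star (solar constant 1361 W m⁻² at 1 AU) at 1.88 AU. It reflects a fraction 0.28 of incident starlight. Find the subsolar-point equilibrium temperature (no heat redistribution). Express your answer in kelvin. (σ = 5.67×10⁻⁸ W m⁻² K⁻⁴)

T_ss ≈ 264 K

Flux at 1.88 AU: S = 1361/1.88² = 385 W m⁻².
At the subsolar point the surface absorbs S(1−A) and emits σT⁴ per unit area — no factor of 4, since only the local patch is in balance.
T = [385 × 0.72 / 5.67×10⁻⁸]^(1/4) = (4.89×10⁹)^(1/4) = 264 K.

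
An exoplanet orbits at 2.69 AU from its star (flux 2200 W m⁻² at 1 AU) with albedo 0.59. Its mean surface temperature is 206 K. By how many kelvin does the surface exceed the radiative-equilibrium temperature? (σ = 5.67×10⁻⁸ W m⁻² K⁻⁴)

ΔT ≈ 52.9 K

S = 2200/2.69² = 304.0 W m⁻².
T_eq = [S(1−A)/(4σ)]^(1/4) = [304.0×0.41/(4×5.67×10⁻⁸)]^(1/4) = 153.1 K.
ΔT = T_surf − T_eq = 206 − 153.1.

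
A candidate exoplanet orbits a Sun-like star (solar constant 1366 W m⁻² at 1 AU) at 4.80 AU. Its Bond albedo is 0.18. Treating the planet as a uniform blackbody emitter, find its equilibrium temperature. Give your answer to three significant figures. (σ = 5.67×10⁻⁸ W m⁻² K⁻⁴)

T_eq ≈ 121 K

Flux at 4.80 AU: S = 1366/4.80² = 59.3 W m⁻².
Energy balance: absorbed = emitted ⇒ πR²·S(1−A) = 4πR²·σT_eq⁴, so T_eq⁴ = S(1−A)/(4σ).
T_eq = [59.3 × 0.82 / (4 × 5.67×10⁻⁸)]^(1/4) = (2.14×10⁸)^(1/4) = 121 K.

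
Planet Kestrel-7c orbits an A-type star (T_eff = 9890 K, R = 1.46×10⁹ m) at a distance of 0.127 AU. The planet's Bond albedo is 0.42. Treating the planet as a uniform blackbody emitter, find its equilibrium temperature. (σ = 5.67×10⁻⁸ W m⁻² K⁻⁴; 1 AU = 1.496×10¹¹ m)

T_eq ≈ 1690 K

d = 0.127 AU = 1.90×10¹⁰ m.
L = 4πR_⋆²σT_⋆⁴ = 4π(1.46×10⁹)² × 5.67×10⁻⁸ × (9890)⁴ = 1.45×10²⁸ W.
S = L/(4πd²) = 3.20×10⁶ W m⁻².
Energy balance: absorbed = emitted ⇒ πR²·S(1−A) = 4πR²·σT_eq⁴, so T_eq⁴ = S(1−A)/(4σ).
T_eq = [3.20×10⁶ × 0.58 / (4 × 5.67×10⁻⁸)]^(1/4) = (8.19×10¹²)^(1/4) = 1690 K.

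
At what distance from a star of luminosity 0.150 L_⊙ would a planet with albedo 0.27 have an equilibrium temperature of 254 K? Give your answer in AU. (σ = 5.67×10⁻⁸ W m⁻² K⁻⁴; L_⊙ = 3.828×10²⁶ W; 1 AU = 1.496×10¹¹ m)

d ≈ 0.397 AU

L = 0.150 × 3.828×10²⁶ = 5.74×10²⁵ W.
From T_eq⁴ = L(1−A)/(16πσd²): d = √[L(1−A)/(16πσT_eq⁴)].
d = √[5.74×10²⁵ × 0.73 / (16π × 5.67×10⁻⁸ × (254)⁴)] = 5.94×10¹⁰ m = 0.397 AU.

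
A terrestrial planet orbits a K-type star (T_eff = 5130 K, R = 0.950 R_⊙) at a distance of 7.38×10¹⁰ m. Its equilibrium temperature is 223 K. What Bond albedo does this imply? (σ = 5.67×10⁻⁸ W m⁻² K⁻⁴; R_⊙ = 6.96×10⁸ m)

A ≈ 0.82

R_⋆ = 0.950 × 6.96×10⁸ = 6.61×10⁸ m.
L = 4πR_⋆²σT_⋆⁴ = 4π(6.61×10⁸)² × 5.67×10⁻⁸ × (5130)⁴ = 2.16×10²⁶ W.
S = L/(4πd²) = 3150 W m⁻².
From T_eq⁴ = S(1−A)/(4σ): 1−A = 4σT_eq⁴/S.
1−A = 4 × 5.67×10⁻⁸ × (223)⁴ / 3150 = 0.178.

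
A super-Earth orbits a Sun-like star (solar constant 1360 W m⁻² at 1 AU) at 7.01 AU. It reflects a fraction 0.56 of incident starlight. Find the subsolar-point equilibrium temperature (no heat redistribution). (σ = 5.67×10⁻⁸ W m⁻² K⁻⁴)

T_ss ≈ 121 K

Flux at 7.01 AU: S = 1360/7.01² = 27.7 W m⁻².
At the subsolar point the surface absorbs S(1−A) and emits σT⁴ per unit area — no factor of 4, since only the local patch is in balance.
T = [27.7 × 0.44 / 5.67×10⁻⁸]^(1/4) = (2.15×10⁸)^(1/4) = 121 K.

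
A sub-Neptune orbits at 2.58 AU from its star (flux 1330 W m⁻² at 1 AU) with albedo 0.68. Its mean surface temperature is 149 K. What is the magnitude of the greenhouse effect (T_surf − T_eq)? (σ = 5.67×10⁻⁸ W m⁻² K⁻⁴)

S = 1330/2.58² = 199.8 W m⁻².
T_eq = [S(1−A)/(4σ)]^(1/4) = [199.8×0.32/(4×5.67×10⁻⁸)]^(1/4) = 129.6 K.
ΔT = T_surf − T_eq = 149 − 129.6.

ΔT ≈ 19.4 K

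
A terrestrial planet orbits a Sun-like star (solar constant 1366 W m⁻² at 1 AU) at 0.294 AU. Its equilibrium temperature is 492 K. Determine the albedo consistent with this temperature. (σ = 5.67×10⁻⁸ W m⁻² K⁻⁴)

A ≈ 0.16

Flux at 0.294 AU: S = 1366/0.294² = 1.58×10⁴ W m⁻².
From T_eq⁴ = S(1−A)/(4σ): 1−A = 4σT_eq⁴/S.
1−A = 4 × 5.67×10⁻⁸ × (492)⁴ / 1.58×10⁴ = 0.841.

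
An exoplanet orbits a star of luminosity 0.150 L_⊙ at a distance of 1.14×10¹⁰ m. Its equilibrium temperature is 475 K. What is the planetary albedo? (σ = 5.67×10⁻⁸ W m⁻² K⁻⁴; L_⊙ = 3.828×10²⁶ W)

L = 0.150 × 3.828×10²⁶ = 5.74×10²⁵ W.
Flux: S = L/(4πd²) = 5.74×10²⁵/(4π×(1.14×10¹⁰)²) = 3.52×10⁴ W m⁻².
From T_eq⁴ = S(1−A)/(4σ): 1−A = 4σT_eq⁴/S.
1−A = 4 × 5.67×10⁻⁸ × (475)⁴ / 3.52×10⁴ = 0.328.

A ≈ 0.67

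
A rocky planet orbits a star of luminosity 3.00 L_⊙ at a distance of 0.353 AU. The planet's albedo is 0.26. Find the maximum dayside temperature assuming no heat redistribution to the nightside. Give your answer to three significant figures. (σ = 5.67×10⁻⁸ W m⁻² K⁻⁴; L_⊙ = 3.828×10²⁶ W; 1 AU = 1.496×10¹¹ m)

T_ss ≈ 809 K

d = 0.353 AU = 5.28×10¹⁰ m.
L = 3.00 × 3.828×10²⁶ = 1.15×10²⁷ W.
Flux: S = L/(4πd²) = 1.15×10²⁷/(4π×(5.28×10¹⁰)²) = 3.28×10⁴ W m⁻².
With no redistribution each surface element balances locally: S(1−A) = σT⁴.
T = [3.28×10⁴ × 0.74 / 5.67×10⁻⁸]^(1/4) = (4.28×10¹¹)^(1/4) = 809 K.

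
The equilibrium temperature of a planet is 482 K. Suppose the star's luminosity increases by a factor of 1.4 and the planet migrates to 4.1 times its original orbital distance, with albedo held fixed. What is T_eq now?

T_eq ≈ 259 K

T_eq ∝ L^(1/4) · d^(−1/2).
T′ = 482 × 1.4^(1/4) / 4.1^(1/2) = 259 K.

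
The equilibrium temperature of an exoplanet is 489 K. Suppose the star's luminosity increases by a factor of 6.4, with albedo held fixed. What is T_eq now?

T_eq ∝ L^(1/4) · d^(−1/2).
T′ = 489 × 6.4^(1/4) = 778 K.

T_eq ≈ 778 K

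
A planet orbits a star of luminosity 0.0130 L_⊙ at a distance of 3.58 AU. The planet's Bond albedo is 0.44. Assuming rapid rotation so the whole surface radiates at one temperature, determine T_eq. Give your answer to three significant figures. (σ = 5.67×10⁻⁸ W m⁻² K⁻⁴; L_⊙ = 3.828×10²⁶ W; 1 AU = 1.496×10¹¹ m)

T_eq ≈ 43.0 K

d = 3.58 AU = 5.36×10¹¹ m.
L = 0.0130 × 3.828×10²⁶ = 4.98×10²⁴ W.
Flux: S = L/(4πd²) = 4.98×10²⁴/(4π×(5.36×10¹¹)²) = 1.38 W m⁻².
Energy balance: absorbed = emitted ⇒ πR²·S(1−A) = 4πR²·σT_eq⁴, so T_eq⁴ = S(1−A)/(4σ).
T_eq = [1.38 × 0.56 / (4 × 5.67×10⁻⁸)]^(1/4) = (3.41×10⁶)^(1/4) = 43.0 K.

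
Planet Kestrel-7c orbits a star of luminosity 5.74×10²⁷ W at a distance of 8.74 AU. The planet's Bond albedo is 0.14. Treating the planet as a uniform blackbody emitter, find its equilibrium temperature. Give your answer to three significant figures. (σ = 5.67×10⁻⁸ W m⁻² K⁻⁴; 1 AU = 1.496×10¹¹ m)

T_eq ≈ 178 K

d = 8.74 AU = 1.31×10¹² m.
Flux: S = L/(4πd²) = 5.74×10²⁷/(4π×(1.31×10¹²)²) = 267 W m⁻².
Energy balance: absorbed = emitted ⇒ πR²·S(1−A) = 4πR²·σT_eq⁴, so T_eq⁴ = S(1−A)/(4σ).
T_eq = [267 × 0.86 / (4 × 5.67×10⁻⁸)]^(1/4) = (1.01×10⁹)^(1/4) = 178 K.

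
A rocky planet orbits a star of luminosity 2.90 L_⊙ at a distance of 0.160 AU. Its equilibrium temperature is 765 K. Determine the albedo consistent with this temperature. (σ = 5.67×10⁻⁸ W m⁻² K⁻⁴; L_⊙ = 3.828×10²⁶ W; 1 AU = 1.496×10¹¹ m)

A ≈ 0.50

d = 0.160 AU = 2.39×10¹⁰ m.
L = 2.90 × 3.828×10²⁶ = 1.11×10²⁷ W.
Flux: S = L/(4πd²) = 1.11×10²⁷/(4π×(2.39×10¹⁰)²) = 1.54×10⁵ W m⁻².
From T_eq⁴ = S(1−A)/(4σ): 1−A = 4σT_eq⁴/S.
1−A = 4 × 5.67×10⁻⁸ × (765)⁴ / 1.54×10⁵ = 0.504.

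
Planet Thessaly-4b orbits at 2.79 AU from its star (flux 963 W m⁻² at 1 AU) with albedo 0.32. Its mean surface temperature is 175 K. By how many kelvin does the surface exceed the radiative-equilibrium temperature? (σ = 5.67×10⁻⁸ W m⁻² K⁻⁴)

S = 963/2.79² = 123.7 W m⁻².
T_eq = [S(1−A)/(4σ)]^(1/4) = [123.7×0.68/(4×5.67×10⁻⁸)]^(1/4) = 138.8 K.
ΔT = T_surf − T_eq = 175 − 138.8.

ΔT ≈ 36.2 K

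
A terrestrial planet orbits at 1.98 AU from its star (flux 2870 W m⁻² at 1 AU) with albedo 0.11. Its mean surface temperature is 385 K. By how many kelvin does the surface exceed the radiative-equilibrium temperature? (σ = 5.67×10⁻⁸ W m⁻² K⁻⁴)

ΔT ≈ 153.5 K

S = 2870/1.98² = 732.1 W m⁻².
T_eq = [S(1−A)/(4σ)]^(1/4) = [732.1×0.89/(4×5.67×10⁻⁸)]^(1/4) = 231.5 K.
ΔT = T_surf − T_eq = 385 − 231.5.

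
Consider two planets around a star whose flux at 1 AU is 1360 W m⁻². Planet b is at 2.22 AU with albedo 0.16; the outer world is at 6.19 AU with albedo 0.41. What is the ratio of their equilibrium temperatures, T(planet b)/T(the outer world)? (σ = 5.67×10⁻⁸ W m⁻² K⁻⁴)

T₁/T₂ ≈ 1.824

T_eq = [S₀(1−A)/(4σd²)]^(1/4), so T ∝ (1−A)^(1/4) / √d.
T₁ = [1360×0.84/(4×5.67×10⁻⁸×2.22²)]^(1/4) = 178.80 K.
T₂ = [1360×0.59/(4×5.67×10⁻⁸×6.19²)]^(1/4) = 98.03 K.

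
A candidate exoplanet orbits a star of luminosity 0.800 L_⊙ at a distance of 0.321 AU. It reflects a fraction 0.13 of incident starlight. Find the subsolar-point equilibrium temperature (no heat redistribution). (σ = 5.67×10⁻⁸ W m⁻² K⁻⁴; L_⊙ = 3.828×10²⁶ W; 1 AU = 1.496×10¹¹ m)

d = 0.321 AU = 4.80×10¹⁰ m.
L = 0.800 × 3.828×10²⁶ = 3.06×10²⁶ W.
Flux: S = L/(4πd²) = 3.06×10²⁶/(4π×(4.80×10¹⁰)²) = 1.06×10⁴ W m⁻².
At the subsolar point the surface absorbs S(1−A) and emits σT⁴ per unit area — no factor of 4, since only the local patch is in balance.
T = [1.06×10⁴ × 0.87 / 5.67×10⁻⁸]^(1/4) = (1.62×10¹¹)^(1/4) = 635 K.

T_ss ≈ 635 K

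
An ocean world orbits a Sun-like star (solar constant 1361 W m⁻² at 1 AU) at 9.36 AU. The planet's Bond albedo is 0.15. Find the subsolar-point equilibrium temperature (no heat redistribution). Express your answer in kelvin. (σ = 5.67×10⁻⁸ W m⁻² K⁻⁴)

Flux at 9.36 AU: S = 1361/9.36² = 15.5 W m⁻².
At the subsolar point the surface absorbs S(1−A) and emits σT⁴ per unit area — no factor of 4, since only the local patch is in balance.
T = [15.5 × 0.85 / 5.67×10⁻⁸]^(1/4) = (2.33×10⁸)^(1/4) = 124 K.

T_ss ≈ 124 K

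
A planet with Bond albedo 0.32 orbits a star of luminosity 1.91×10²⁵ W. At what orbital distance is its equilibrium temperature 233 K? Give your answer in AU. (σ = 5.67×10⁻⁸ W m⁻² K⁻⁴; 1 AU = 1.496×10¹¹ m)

From T_eq⁴ = L(1−A)/(16πσd²): d = √[L(1−A)/(16πσT_eq⁴)].
d = √[1.91×10²⁵ × 0.68 / (16π × 5.67×10⁻⁸ × (233)⁴)] = 3.93×10¹⁰ m = 0.263 AU.

d ≈ 0.263 AU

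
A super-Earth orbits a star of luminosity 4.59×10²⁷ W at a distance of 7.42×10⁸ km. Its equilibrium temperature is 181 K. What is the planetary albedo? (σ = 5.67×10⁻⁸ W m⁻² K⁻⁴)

d = 7.42×10⁸ km = 7.42×10¹¹ m.
Flux: S = L/(4πd²) = 4.59×10²⁷/(4π×(7.42×10¹¹)²) = 663 W m⁻².
From T_eq⁴ = S(1−A)/(4σ): 1−A = 4σT_eq⁴/S.
1−A = 4 × 5.67×10⁻⁸ × (181)⁴ / 663 = 0.367.

A ≈ 0.63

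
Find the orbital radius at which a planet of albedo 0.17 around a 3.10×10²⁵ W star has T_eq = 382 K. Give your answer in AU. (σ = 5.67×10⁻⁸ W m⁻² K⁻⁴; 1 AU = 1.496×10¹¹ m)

From T_eq⁴ = L(1−A)/(16πσd²): d = √[L(1−A)/(16πσT_eq⁴)].
d = √[3.10×10²⁵ × 0.83 / (16π × 5.67×10⁻⁸ × (382)⁴)] = 2.06×10¹⁰ m = 0.138 AU.

d ≈ 0.138 AU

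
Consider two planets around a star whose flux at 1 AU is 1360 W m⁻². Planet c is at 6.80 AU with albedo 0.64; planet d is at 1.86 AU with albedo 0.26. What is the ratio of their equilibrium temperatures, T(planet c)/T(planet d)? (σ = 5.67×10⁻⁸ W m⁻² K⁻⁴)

T₁/T₂ ≈ 0.437

T_eq = [S₀(1−A)/(4σd²)]^(1/4), so T ∝ (1−A)^(1/4) / √d.
T₁ = [1360×0.36/(4×5.67×10⁻⁸×6.80²)]^(1/4) = 82.66 K.
T₂ = [1360×0.74/(4×5.67×10⁻⁸×1.86²)]^(1/4) = 189.25 K.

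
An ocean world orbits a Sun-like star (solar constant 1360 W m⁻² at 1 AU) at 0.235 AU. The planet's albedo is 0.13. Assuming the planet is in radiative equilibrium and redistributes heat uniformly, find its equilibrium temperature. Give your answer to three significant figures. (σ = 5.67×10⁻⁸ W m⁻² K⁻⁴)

T_eq ≈ 554 K

Flux at 0.235 AU: S = 1360/0.235² = 2.46×10⁴ W m⁻².
Energy balance: absorbed = emitted ⇒ πR²·S(1−A) = 4πR²·σT_eq⁴, so T_eq⁴ = S(1−A)/(4σ).
T_eq = [2.46×10⁴ × 0.87 / (4 × 5.67×10⁻⁸)]^(1/4) = (9.45×10¹⁰)^(1/4) = 554 K.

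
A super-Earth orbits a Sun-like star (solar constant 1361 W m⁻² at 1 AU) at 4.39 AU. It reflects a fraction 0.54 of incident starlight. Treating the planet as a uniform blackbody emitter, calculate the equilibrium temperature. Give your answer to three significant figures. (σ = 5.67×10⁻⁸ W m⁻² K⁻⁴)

Flux at 4.39 AU: S = 1361/4.39² = 70.6 W m⁻².
Energy balance: absorbed = emitted ⇒ πR²·S(1−A) = 4πR²·σT_eq⁴, so T_eq⁴ = S(1−A)/(4σ).
T_eq = [70.6 × 0.46 / (4 × 5.67×10⁻⁸)]^(1/4) = (1.43×10⁸)^(1/4) = 109 K.

T_eq ≈ 109 K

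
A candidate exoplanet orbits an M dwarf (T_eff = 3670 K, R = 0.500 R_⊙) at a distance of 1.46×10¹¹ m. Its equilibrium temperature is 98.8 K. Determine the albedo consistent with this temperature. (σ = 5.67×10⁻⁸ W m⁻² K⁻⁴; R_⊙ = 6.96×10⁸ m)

A ≈ 0.63

R_⋆ = 0.500 × 6.96×10⁸ = 3.48×10⁸ m.
L = 4πR_⋆²σT_⋆⁴ = 4π(3.48×10⁸)² × 5.67×10⁻⁸ × (3670)⁴ = 1.57×10²⁵ W.
S = L/(4πd²) = 58.4 W m⁻².
From T_eq⁴ = S(1−A)/(4σ): 1−A = 4σT_eq⁴/S.
1−A = 4 × 5.67×10⁻⁸ × (98.8)⁴ / 58.4 = 0.370.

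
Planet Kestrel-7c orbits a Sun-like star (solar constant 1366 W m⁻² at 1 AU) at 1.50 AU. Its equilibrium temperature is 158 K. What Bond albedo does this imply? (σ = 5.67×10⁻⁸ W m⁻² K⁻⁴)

A ≈ 0.77

Flux at 1.50 AU: S = 1366/1.50² = 607 W m⁻².
From T_eq⁴ = S(1−A)/(4σ): 1−A = 4σT_eq⁴/S.
1−A = 4 × 5.67×10⁻⁸ × (158)⁴ / 607 = 0.233.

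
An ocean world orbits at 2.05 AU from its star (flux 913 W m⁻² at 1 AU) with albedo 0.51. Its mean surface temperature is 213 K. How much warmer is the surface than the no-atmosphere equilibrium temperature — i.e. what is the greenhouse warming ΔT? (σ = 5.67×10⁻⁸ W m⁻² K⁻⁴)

S = 913/2.05² = 217.3 W m⁻².
T_eq = [S(1−A)/(4σ)]^(1/4) = [217.3×0.49/(4×5.67×10⁻⁸)]^(1/4) = 147.2 K.
ΔT = T_surf − T_eq = 213 − 147.2.

ΔT ≈ 65.8 K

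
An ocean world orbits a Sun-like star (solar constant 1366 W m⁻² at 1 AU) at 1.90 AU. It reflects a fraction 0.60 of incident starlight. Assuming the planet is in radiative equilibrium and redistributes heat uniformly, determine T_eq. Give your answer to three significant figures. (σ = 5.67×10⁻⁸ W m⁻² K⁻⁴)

T_eq ≈ 161 K

Flux at 1.90 AU: S = 1366/1.90² = 378 W m⁻².
Energy balance: absorbed = emitted ⇒ πR²·S(1−A) = 4πR²·σT_eq⁴, so T_eq⁴ = S(1−A)/(4σ).
T_eq = [378 × 0.40 / (4 × 5.67×10⁻⁸)]^(1/4) = (6.67×10⁸)^(1/4) = 161 K.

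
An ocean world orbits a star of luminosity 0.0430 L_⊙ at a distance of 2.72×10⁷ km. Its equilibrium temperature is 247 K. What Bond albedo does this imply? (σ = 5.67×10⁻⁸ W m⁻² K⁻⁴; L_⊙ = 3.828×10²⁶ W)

d = 2.72×10⁷ km = 2.72×10¹⁰ m.
L = 0.0430 × 3.828×10²⁶ = 1.65×10²⁵ W.
Flux: S = L/(4πd²) = 1.65×10²⁵/(4π×(2.72×10¹⁰)²) = 1770 W m⁻².
From T_eq⁴ = S(1−A)/(4σ): 1−A = 4σT_eq⁴/S.
1−A = 4 × 5.67×10⁻⁸ × (247)⁴ / 1770 = 0.477.

A ≈ 0.52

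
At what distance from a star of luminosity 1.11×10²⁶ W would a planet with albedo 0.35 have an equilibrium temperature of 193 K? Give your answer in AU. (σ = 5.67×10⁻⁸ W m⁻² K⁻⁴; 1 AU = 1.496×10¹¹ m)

d ≈ 0.903 AU

From T_eq⁴ = L(1−A)/(16πσd²): d = √[L(1−A)/(16πσT_eq⁴)].
d = √[1.11×10²⁶ × 0.65 / (16π × 5.67×10⁻⁸ × (193)⁴)] = 1.35×10¹¹ m = 0.903 AU.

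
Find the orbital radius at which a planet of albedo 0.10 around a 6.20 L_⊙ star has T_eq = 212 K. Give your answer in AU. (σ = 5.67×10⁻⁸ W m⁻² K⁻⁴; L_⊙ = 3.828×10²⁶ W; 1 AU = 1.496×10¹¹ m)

d ≈ 4.07 AU

L = 6.20 × 3.828×10²⁶ = 2.37×10²⁷ W.
From T_eq⁴ = L(1−A)/(16πσd²): d = √[L(1−A)/(16πσT_eq⁴)].
d = √[2.37×10²⁷ × 0.90 / (16π × 5.67×10⁻⁸ × (212)⁴)] = 6.09×10¹¹ m = 4.07 AU.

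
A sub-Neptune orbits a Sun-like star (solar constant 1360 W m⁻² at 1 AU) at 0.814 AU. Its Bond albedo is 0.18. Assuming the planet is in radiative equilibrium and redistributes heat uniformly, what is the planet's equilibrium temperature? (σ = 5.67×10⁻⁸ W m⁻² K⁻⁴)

T_eq ≈ 294 K

Flux at 0.814 AU: S = 1360/0.814² = 2050 W m⁻².
Energy balance: absorbed = emitted ⇒ πR²·S(1−A) = 4πR²·σT_eq⁴, so T_eq⁴ = S(1−A)/(4σ).
T_eq = [2050 × 0.82 / (4 × 5.67×10⁻⁸)]^(1/4) = (7.42×10⁹)^(1/4) = 294 K.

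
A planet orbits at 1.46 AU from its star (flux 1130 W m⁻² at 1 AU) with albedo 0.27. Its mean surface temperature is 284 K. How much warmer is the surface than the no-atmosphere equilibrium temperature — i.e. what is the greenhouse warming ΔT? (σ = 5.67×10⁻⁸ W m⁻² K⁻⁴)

ΔT ≈ 80.8 K

S = 1130/1.46² = 530.1 W m⁻².
T_eq = [S(1−A)/(4σ)]^(1/4) = [530.1×0.73/(4×5.67×10⁻⁸)]^(1/4) = 203.2 K.
ΔT = T_surf − T_eq = 284 − 203.2.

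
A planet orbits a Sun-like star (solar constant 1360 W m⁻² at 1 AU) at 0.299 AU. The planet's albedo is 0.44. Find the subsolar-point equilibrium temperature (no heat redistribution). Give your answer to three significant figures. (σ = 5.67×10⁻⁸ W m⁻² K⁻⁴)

Flux at 0.299 AU: S = 1360/0.299² = 1.52×10⁴ W m⁻².
At the subsolar point the surface absorbs S(1−A) and emits σT⁴ per unit area — no factor of 4, since only the local patch is in balance.
T = [1.52×10⁴ × 0.56 / 5.67×10⁻⁸]^(1/4) = (1.50×10¹¹)^(1/4) = 623 K.

T_ss ≈ 623 K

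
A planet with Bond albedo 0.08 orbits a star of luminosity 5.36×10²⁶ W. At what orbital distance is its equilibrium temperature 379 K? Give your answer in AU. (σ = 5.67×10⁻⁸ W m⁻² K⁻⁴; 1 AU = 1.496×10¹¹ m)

From T_eq⁴ = L(1−A)/(16πσd²): d = √[L(1−A)/(16πσT_eq⁴)].
d = √[5.36×10²⁶ × 0.92 / (16π × 5.67×10⁻⁸ × (379)⁴)] = 9.16×10¹⁰ m = 0.612 AU.

d ≈ 0.612 AU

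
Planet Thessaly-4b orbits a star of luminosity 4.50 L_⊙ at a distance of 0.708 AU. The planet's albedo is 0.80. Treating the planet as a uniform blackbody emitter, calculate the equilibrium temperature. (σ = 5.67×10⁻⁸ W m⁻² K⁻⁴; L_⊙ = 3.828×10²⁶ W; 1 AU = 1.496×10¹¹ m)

T_eq ≈ 322 K

d = 0.708 AU = 1.06×10¹¹ m.
L = 4.50 × 3.828×10²⁶ = 1.72×10²⁷ W.
Flux: S = L/(4πd²) = 1.72×10²⁷/(4π×(1.06×10¹¹)²) = 1.22×10⁴ W m⁻².
Energy balance: absorbed = emitted ⇒ πR²·S(1−A) = 4πR²·σT_eq⁴, so T_eq⁴ = S(1−A)/(4σ).
T_eq = [1.22×10⁴ × 0.20 / (4 × 5.67×10⁻⁸)]^(1/4) = (1.08×10¹⁰)^(1/4) = 322 K.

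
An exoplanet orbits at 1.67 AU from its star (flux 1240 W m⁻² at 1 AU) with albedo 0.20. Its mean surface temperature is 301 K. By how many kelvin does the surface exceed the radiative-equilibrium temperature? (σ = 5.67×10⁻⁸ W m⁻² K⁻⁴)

S = 1240/1.67² = 444.6 W m⁻².
T_eq = [S(1−A)/(4σ)]^(1/4) = [444.6×0.80/(4×5.67×10⁻⁸)]^(1/4) = 199.0 K.
ΔT = T_surf − T_eq = 301 − 199.0.

ΔT ≈ 102.0 K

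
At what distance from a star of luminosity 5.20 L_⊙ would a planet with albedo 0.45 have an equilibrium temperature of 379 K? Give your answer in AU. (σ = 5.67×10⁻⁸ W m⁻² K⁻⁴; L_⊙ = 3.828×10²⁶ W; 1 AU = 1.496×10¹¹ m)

L = 5.20 × 3.828×10²⁶ = 1.99×10²⁷ W.
From T_eq⁴ = L(1−A)/(16πσd²): d = √[L(1−A)/(16πσT_eq⁴)].
d = √[1.99×10²⁷ × 0.55 / (16π × 5.67×10⁻⁸ × (379)⁴)] = 1.36×10¹¹ m = 0.912 AU.

d ≈ 0.912 AU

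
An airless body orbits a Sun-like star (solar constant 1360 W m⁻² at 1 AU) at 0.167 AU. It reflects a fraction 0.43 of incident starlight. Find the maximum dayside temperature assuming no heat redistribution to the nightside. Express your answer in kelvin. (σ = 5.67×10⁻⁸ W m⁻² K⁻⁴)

Flux at 0.167 AU: S = 1360/0.167² = 4.88×10⁴ W m⁻².
With no redistribution each surface element balances locally: S(1−A) = σT⁴.
T = [4.88×10⁴ × 0.57 / 5.67×10⁻⁸]^(1/4) = (4.90×10¹¹)^(1/4) = 837 K.

T_ss ≈ 837 K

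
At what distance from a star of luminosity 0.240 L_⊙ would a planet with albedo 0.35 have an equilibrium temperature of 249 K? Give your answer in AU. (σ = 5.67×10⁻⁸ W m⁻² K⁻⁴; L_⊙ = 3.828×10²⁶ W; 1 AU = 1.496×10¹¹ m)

d ≈ 0.494 AU

L = 0.240 × 3.828×10²⁶ = 9.19×10²⁵ W.
From T_eq⁴ = L(1−A)/(16πσd²): d = √[L(1−A)/(16πσT_eq⁴)].
d = √[9.19×10²⁵ × 0.65 / (16π × 5.67×10⁻⁸ × (249)⁴)] = 7.38×10¹⁰ m = 0.494 AU.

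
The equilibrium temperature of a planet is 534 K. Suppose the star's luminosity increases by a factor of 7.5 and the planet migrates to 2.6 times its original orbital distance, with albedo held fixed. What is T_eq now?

T_eq ∝ L^(1/4) · d^(−1/2).
T′ = 534 × 7.5^(1/4) / 2.6^(1/2) = 548 K.

T_eq ≈ 548 K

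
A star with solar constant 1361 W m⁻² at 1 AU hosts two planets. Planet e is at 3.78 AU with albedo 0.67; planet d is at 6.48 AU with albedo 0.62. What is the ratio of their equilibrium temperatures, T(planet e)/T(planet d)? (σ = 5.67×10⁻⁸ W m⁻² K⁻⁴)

T₁/T₂ ≈ 1.264

T_eq = [S₀(1−A)/(4σd²)]^(1/4), so T ∝ (1−A)^(1/4) / √d.
T₁ = [1361×0.33/(4×5.67×10⁻⁸×3.78²)]^(1/4) = 108.50 K.
T₂ = [1361×0.38/(4×5.67×10⁻⁸×6.48²)]^(1/4) = 85.84 K.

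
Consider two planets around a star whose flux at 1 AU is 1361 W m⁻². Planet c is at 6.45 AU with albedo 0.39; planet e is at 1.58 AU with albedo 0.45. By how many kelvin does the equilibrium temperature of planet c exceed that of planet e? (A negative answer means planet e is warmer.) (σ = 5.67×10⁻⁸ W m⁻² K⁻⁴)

ΔT ≈ -93.8 K

T_eq = [S₀(1−A)/(4σd²)]^(1/4), so T ∝ (1−A)^(1/4) / √d.
T₁ = [1361×0.61/(4×5.67×10⁻⁸×6.45²)]^(1/4) = 96.85 K.
T₂ = [1361×0.55/(4×5.67×10⁻⁸×1.58²)]^(1/4) = 190.68 K.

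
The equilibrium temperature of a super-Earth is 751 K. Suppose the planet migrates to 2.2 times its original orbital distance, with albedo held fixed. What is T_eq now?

T_eq ≈ 506 K

T_eq ∝ L^(1/4) · d^(−1/2).
T′ = 751 / 2.2^(1/2) = 506 K.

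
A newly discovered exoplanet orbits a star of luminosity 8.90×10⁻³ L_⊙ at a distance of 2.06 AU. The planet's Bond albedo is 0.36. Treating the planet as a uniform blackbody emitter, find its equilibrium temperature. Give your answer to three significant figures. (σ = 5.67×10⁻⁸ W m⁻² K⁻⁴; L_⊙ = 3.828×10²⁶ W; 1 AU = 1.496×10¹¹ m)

d = 2.06 AU = 3.08×10¹¹ m.
L = 8.90×10⁻³ × 3.828×10²⁶ = 3.41×10²⁴ W.
Flux: S = L/(4πd²) = 3.41×10²⁴/(4π×(3.08×10¹¹)²) = 2.85 W m⁻².
Energy balance: absorbed = emitted ⇒ πR²·S(1−A) = 4πR²·σT_eq⁴, so T_eq⁴ = S(1−A)/(4σ).
T_eq = [2.85 × 0.64 / (4 × 5.67×10⁻⁸)]^(1/4) = (8.06×10⁶)^(1/4) = 53.3 K.

T_eq ≈ 53.3 K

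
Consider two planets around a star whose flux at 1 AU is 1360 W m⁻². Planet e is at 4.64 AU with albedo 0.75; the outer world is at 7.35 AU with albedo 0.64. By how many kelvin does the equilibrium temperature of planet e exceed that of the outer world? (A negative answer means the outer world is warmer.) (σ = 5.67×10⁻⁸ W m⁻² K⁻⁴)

ΔT ≈ 11.8 K

T_eq = [S₀(1−A)/(4σd²)]^(1/4), so T ∝ (1−A)^(1/4) / √d.
T₁ = [1360×0.25/(4×5.67×10⁻⁸×4.64²)]^(1/4) = 91.35 K.
T₂ = [1360×0.36/(4×5.67×10⁻⁸×7.35²)]^(1/4) = 79.51 K.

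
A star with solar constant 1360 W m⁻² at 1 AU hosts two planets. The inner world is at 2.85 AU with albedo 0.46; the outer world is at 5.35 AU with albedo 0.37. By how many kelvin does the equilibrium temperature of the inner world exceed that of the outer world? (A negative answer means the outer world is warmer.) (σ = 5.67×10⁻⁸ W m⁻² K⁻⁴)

T_eq = [S₀(1−A)/(4σd²)]^(1/4), so T ∝ (1−A)^(1/4) / √d.
T₁ = [1360×0.54/(4×5.67×10⁻⁸×2.85²)]^(1/4) = 141.30 K.
T₂ = [1360×0.63/(4×5.67×10⁻⁸×5.35²)]^(1/4) = 107.18 K.

ΔT ≈ 34.1 K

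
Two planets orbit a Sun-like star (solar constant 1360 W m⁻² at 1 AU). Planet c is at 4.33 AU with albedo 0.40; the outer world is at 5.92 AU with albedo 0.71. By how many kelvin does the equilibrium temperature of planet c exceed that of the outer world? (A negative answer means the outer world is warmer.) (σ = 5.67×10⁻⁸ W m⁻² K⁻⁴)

T_eq = [S₀(1−A)/(4σd²)]^(1/4), so T ∝ (1−A)^(1/4) / √d.
T₁ = [1360×0.60/(4×5.67×10⁻⁸×4.33²)]^(1/4) = 117.70 K.
T₂ = [1360×0.29/(4×5.67×10⁻⁸×5.92²)]^(1/4) = 83.93 K.

ΔT ≈ 33.8 K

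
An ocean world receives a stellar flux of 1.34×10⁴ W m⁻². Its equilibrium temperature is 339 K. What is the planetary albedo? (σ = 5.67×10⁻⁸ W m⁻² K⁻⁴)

A ≈ 0.78

From T_eq⁴ = S(1−A)/(4σ): 1−A = 4σT_eq⁴/S.
1−A = 4 × 5.67×10⁻⁸ × (339)⁴ / 1.34×10⁴ = 0.224.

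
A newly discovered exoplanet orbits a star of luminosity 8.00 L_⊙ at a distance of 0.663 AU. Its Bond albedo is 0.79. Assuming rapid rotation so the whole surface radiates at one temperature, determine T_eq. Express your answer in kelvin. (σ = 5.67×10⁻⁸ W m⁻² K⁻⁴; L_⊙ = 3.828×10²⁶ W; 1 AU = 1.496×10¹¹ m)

d = 0.663 AU = 9.92×10¹⁰ m.
L = 8.00 × 3.828×10²⁶ = 3.06×10²⁷ W.
Flux: S = L/(4πd²) = 3.06×10²⁷/(4π×(9.92×10¹⁰)²) = 2.48×10⁴ W m⁻².
Energy balance: absorbed = emitted ⇒ πR²·S(1−A) = 4πR²·σT_eq⁴, so T_eq⁴ = S(1−A)/(4σ).
T_eq = [2.48×10⁴ × 0.21 / (4 × 5.67×10⁻⁸)]^(1/4) = (2.29×10¹⁰)^(1/4) = 389 K.

T_eq ≈ 389 K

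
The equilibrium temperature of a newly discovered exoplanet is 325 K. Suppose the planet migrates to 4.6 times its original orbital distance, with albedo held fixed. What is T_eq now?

T_eq ≈ 152 K

T_eq ∝ L^(1/4) · d^(−1/2).
T′ = 325 / 4.6^(1/2) = 152 K.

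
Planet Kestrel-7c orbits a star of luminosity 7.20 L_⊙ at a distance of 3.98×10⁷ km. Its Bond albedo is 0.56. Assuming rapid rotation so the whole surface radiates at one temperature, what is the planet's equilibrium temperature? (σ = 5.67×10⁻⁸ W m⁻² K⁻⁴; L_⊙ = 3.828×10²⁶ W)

d = 3.98×10⁷ km = 3.98×10¹⁰ m.
L = 7.20 × 3.828×10²⁶ = 2.76×10²⁷ W.
Flux: S = L/(4πd²) = 2.76×10²⁷/(4π×(3.98×10¹⁰)²) = 1.38×10⁵ W m⁻².
Energy balance: absorbed = emitted ⇒ πR²·S(1−A) = 4πR²·σT_eq⁴, so T_eq⁴ = S(1−A)/(4σ).
T_eq = [1.38×10⁵ × 0.44 / (4 × 5.67×10⁻⁸)]^(1/4) = (2.69×10¹¹)^(1/4) = 720 K.

T_eq ≈ 720 K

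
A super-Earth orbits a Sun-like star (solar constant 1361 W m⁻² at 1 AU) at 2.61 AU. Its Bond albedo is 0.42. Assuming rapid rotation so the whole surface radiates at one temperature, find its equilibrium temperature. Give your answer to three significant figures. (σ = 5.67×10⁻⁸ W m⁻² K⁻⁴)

T_eq ≈ 150 K

Flux at 2.61 AU: S = 1361/2.61² = 200 W m⁻².
Energy balance: absorbed = emitted ⇒ πR²·S(1−A) = 4πR²·σT_eq⁴, so T_eq⁴ = S(1−A)/(4σ).
T_eq = [200 × 0.58 / (4 × 5.67×10⁻⁸)]^(1/4) = (5.11×10⁸)^(1/4) = 150 K.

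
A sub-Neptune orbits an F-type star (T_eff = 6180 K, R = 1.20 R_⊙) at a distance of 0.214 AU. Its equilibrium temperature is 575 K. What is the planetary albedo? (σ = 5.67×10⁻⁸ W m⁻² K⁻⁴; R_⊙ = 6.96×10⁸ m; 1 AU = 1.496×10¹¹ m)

R_⋆ = 1.20 × 6.96×10⁸ = 8.35×10⁸ m.
d = 0.214 AU = 3.20×10¹⁰ m.
L = 4πR_⋆²σT_⋆⁴ = 4π(8.35×10⁸)² × 5.67×10⁻⁸ × (6180)⁴ = 7.25×10²⁶ W.
S = L/(4πd²) = 5.63×10⁴ W m⁻².
From T_eq⁴ = S(1−A)/(4σ): 1−A = 4σT_eq⁴/S.
1−A = 4 × 5.67×10⁻⁸ × (575)⁴ / 5.63×10⁴ = 0.440.

A ≈ 0.56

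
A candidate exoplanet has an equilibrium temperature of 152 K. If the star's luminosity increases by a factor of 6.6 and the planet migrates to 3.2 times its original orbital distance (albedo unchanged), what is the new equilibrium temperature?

T_eq ≈ 136 K

T_eq ∝ L^(1/4) · d^(−1/2).
T′ = 152 × 6.6^(1/4) / 3.2^(1/2) = 136 K.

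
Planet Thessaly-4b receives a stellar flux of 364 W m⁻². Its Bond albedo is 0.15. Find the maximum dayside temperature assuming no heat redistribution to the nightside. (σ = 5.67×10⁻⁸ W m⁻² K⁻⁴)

With no redistribution each surface element balances locally: S(1−A) = σT⁴.
T = [364 × 0.85 / 5.67×10⁻⁸]^(1/4) = (5.46×10⁹)^(1/4) = 272 K.

T_ss ≈ 272 K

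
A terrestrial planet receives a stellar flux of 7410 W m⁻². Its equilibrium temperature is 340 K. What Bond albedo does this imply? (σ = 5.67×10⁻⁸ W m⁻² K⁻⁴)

From T_eq⁴ = S(1−A)/(4σ): 1−A = 4σT_eq⁴/S.
1−A = 4 × 5.67×10⁻⁸ × (340)⁴ / 7410 = 0.409.

A ≈ 0.59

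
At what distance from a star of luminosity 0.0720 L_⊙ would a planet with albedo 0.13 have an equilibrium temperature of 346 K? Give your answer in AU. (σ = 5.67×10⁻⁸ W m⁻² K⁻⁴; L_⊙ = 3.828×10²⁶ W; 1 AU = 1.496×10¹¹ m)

L = 0.0720 × 3.828×10²⁶ = 2.76×10²⁵ W.
From T_eq⁴ = L(1−A)/(16πσd²): d = √[L(1−A)/(16πσT_eq⁴)].
d = √[2.76×10²⁵ × 0.87 / (16π × 5.67×10⁻⁸ × (346)⁴)] = 2.42×10¹⁰ m = 0.162 AU.

d ≈ 0.162 AU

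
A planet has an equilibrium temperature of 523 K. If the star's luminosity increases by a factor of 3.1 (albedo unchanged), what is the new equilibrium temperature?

T_eq ∝ L^(1/4) · d^(−1/2).
T′ = 523 × 3.1^(1/4) = 694 K.

T_eq ≈ 694 K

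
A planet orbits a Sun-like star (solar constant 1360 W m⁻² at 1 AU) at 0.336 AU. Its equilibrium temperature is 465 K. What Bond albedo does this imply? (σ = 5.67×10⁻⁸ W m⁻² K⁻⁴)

Flux at 0.336 AU: S = 1360/0.336² = 1.20×10⁴ W m⁻².
From T_eq⁴ = S(1−A)/(4σ): 1−A = 4σT_eq⁴/S.
1−A = 4 × 5.67×10⁻⁸ × (465)⁴ / 1.20×10⁴ = 0.880.

A ≈ 0.12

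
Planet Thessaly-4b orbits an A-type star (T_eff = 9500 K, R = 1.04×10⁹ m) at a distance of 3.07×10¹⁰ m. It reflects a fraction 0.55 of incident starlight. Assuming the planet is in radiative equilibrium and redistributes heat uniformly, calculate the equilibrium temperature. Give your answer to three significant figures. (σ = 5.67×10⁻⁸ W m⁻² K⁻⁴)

L = 4πR_⋆²σT_⋆⁴ = 4π(1.04×10⁹)² × 5.67×10⁻⁸ × (9500)⁴ = 6.28×10²⁷ W.
S = L/(4πd²) = 5.30×10⁵ W m⁻².
Energy balance: absorbed = emitted ⇒ πR²·S(1−A) = 4πR²·σT_eq⁴, so T_eq⁴ = S(1−A)/(4σ).
T_eq = [5.30×10⁵ × 0.45 / (4 × 5.67×10⁻⁸)]^(1/4) = (1.05×10¹²)^(1/4) = 1010 K.

T_eq ≈ 1010 K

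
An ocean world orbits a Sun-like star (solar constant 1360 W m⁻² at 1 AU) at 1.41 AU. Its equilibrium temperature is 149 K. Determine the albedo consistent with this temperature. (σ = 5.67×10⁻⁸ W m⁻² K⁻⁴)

A ≈ 0.84

Flux at 1.41 AU: S = 1360/1.41² = 684 W m⁻².
From T_eq⁴ = S(1−A)/(4σ): 1−A = 4σT_eq⁴/S.
1−A = 4 × 5.67×10⁻⁸ × (149)⁴ / 684 = 0.163.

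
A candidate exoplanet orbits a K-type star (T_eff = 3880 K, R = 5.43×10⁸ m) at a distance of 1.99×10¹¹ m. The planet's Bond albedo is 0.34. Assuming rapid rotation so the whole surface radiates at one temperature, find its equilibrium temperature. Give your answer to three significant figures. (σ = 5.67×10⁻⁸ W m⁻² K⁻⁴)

L = 4πR_⋆²σT_⋆⁴ = 4π(5.43×10⁸)² × 5.67×10⁻⁸ × (3880)⁴ = 4.76×10²⁵ W.
S = L/(4πd²) = 95.7 W m⁻².
Energy balance: absorbed = emitted ⇒ πR²·S(1−A) = 4πR²·σT_eq⁴, so T_eq⁴ = S(1−A)/(4σ).
T_eq = [95.7 × 0.66 / (4 × 5.67×10⁻⁸)]^(1/4) = (2.78×10⁸)^(1/4) = 129 K.

T_eq ≈ 129 K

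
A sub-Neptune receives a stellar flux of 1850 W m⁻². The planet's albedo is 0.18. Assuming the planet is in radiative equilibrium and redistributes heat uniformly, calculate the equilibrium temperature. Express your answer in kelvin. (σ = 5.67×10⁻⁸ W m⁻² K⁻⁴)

Energy balance: absorbed = emitted ⇒ πR²·S(1−A) = 4πR²·σT_eq⁴, so T_eq⁴ = S(1−A)/(4σ).
T_eq = [1850 × 0.82 / (4 × 5.67×10⁻⁸)]^(1/4) = (6.69×10⁹)^(1/4) = 286 K.

T_eq ≈ 286 K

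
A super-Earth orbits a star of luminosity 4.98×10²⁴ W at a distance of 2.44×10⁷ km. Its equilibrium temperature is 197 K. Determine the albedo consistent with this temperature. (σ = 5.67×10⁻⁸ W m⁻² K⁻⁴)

d = 2.44×10⁷ km = 2.44×10¹⁰ m.
Flux: S = L/(4πd²) = 4.98×10²⁴/(4π×(2.44×10¹⁰)²) = 666 W m⁻².
From T_eq⁴ = S(1−A)/(4σ): 1−A = 4σT_eq⁴/S.
1−A = 4 × 5.67×10⁻⁸ × (197)⁴ / 666 = 0.513.

A ≈ 0.49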